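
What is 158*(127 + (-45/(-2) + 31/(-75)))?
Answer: 1766677/75 ≈ 23556.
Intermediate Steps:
158*(127 + (-45/(-2) + 31/(-75))) = 158*(127 + (-45*(-½) + 31*(-1/75))) = 158*(127 + (45/2 - 31/75)) = 158*(127 + 3313/150) = 158*(22363/150) = 1766677/75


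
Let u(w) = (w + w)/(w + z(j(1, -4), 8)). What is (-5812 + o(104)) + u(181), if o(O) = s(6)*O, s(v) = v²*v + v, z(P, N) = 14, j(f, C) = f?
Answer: 3369182/195 ≈ 17278.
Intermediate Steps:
s(v) = v + v³ (s(v) = v³ + v = v + v³)
u(w) = 2*w/(14 + w) (u(w) = (w + w)/(w + 14) = (2*w)/(14 + w) = 2*w/(14 + w))
o(O) = 222*O (o(O) = (6 + 6³)*O = (6 + 216)*O = 222*O)
(-5812 + o(104)) + u(181) = (-5812 + 222*104) + 2*181/(14 + 181) = (-5812 + 23088) + 2*181/195 = 17276 + 2*181*(1/195) = 17276 + 362/195 = 3369182/195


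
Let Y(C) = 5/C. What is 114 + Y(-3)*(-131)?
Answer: 997/3 ≈ 332.33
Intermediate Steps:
114 + Y(-3)*(-131) = 114 + (5/(-3))*(-131) = 114 + (5*(-⅓))*(-131) = 114 - 5/3*(-131) = 114 + 655/3 = 997/3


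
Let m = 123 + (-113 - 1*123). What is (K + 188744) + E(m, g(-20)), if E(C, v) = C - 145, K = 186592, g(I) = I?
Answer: 375078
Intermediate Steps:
m = -113 (m = 123 + (-113 - 123) = 123 - 236 = -113)
E(C, v) = -145 + C
(K + 188744) + E(m, g(-20)) = (186592 + 188744) + (-145 - 113) = 375336 - 258 = 375078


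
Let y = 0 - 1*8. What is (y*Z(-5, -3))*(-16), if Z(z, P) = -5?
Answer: -640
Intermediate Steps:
y = -8 (y = 0 - 8 = -8)
(y*Z(-5, -3))*(-16) = -8*(-5)*(-16) = 40*(-16) = -640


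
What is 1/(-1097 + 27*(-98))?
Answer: -1/3743 ≈ -0.00026717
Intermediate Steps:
1/(-1097 + 27*(-98)) = 1/(-1097 - 2646) = 1/(-3743) = -1/3743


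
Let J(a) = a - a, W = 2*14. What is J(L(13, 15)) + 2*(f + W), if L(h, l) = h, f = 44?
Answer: 144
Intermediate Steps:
W = 28
J(a) = 0
J(L(13, 15)) + 2*(f + W) = 0 + 2*(44 + 28) = 0 + 2*72 = 0 + 144 = 144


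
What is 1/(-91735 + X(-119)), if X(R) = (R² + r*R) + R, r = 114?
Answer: -1/91259 ≈ -1.0958e-5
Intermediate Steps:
X(R) = R² + 115*R (X(R) = (R² + 114*R) + R = R² + 115*R)
1/(-91735 + X(-119)) = 1/(-91735 - 119*(115 - 119)) = 1/(-91735 - 119*(-4)) = 1/(-91735 + 476) = 1/(-91259) = -1/91259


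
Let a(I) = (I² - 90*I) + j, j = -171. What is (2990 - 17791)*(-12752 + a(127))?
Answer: 121723424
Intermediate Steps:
a(I) = -171 + I² - 90*I (a(I) = (I² - 90*I) - 171 = -171 + I² - 90*I)
(2990 - 17791)*(-12752 + a(127)) = (2990 - 17791)*(-12752 + (-171 + 127² - 90*127)) = -14801*(-12752 + (-171 + 16129 - 11430)) = -14801*(-12752 + 4528) = -14801*(-8224) = 121723424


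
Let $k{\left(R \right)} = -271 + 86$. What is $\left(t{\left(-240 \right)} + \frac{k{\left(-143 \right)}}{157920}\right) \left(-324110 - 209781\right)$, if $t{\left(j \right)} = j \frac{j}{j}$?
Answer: $\frac{4046998956527}{31584} \approx 1.2813 \cdot 10^{8}$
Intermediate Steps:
$k{\left(R \right)} = -185$
$t{\left(j \right)} = j$ ($t{\left(j \right)} = j 1 = j$)
$\left(t{\left(-240 \right)} + \frac{k{\left(-143 \right)}}{157920}\right) \left(-324110 - 209781\right) = \left(-240 - \frac{185}{157920}\right) \left(-324110 - 209781\right) = \left(-240 - \frac{37}{31584}\right) \left(-533891\right) = \left(- \frac{7580197}{31584}\right) \left(-533891\right) = \frac{4046998956527}{31584}$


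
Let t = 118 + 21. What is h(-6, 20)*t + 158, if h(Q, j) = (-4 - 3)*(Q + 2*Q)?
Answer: 17672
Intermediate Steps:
h(Q, j) = -21*Q
t = 139
h(-6, 20)*t + 158 = -21*(-6)*139 + 158 = 126*139 + 158 = 17514 + 158 = 17672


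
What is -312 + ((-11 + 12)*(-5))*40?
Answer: -512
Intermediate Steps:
-312 + ((-11 + 12)*(-5))*40 = -312 + (1*(-5))*40 = -312 - 5*40 = -312 - 200 = -512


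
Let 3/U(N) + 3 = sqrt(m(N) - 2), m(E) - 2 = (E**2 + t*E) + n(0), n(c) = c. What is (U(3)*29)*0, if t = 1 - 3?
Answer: 0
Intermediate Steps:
t = -2
m(E) = 2 + E**2 - 2*E (m(E) = 2 + ((E**2 - 2*E) + 0) = 2 + (E**2 - 2*E) = 2 + E**2 - 2*E)
U(N) = 3/(-3 + sqrt(N**2 - 2*N)) (U(N) = 3/(-3 + sqrt((2 + N**2 - 2*N) - 2)) = 3/(-3 + sqrt(N**2 - 2*N)))
(U(3)*29)*0 = ((3/(-3 + sqrt(3*(-2 + 3))))*29)*0 = ((3/(-3 + sqrt(3*1)))*29)*0 = ((3/(-3 + sqrt(3)))*29)*0 = (87/(-3 + sqrt(3)))*0 = 0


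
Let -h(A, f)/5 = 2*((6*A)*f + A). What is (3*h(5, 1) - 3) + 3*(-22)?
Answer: -1119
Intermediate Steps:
h(A, f) = -10*A - 60*A*f (h(A, f) = -10*((6*A)*f + A) = -10*(6*A*f + A) = -10*(A + 6*A*f) = -5*(2*A + 12*A*f) = -10*A - 60*A*f)
(3*h(5, 1) - 3) + 3*(-22) = (3*(-10*5*(1 + 6*1)) - 3) + 3*(-22) = (3*(-10*5*(1 + 6)) - 3) - 66 = (3*(-10*5*7) - 3) - 66 = (3*(-350) - 3) - 66 = (-1050 - 3) - 66 = -1053 - 66 = -1119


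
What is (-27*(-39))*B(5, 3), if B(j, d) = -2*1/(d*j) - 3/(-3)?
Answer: 4563/5 ≈ 912.60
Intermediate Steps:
B(j, d) = 1 - 2/(d*j) (B(j, d) = -2*1/(d*j) - 3*(-⅓) = -2/(d*j) + 1 = 1 - 2/(d*j))
(-27*(-39))*B(5, 3) = (-27*(-39))*(1 - 2/(3*5)) = 1053*(1 - 2*⅓*⅕) = 1053*(1 - 2/15) = 1053*(13/15) = 4563/5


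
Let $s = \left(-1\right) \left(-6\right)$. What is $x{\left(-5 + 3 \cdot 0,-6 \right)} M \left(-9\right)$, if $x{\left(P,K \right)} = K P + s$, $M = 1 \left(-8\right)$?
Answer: $2592$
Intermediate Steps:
$s = 6$
$M = -8$
$x{\left(P,K \right)} = 6 + K P$ ($x{\left(P,K \right)} = K P + 6 = 6 + K P$)
$x{\left(-5 + 3 \cdot 0,-6 \right)} M \left(-9\right) = \left(6 - 6 \left(-5 + 3 \cdot 0\right)\right) \left(-8\right) \left(-9\right) = \left(6 - 6 \left(-5 + 0\right)\right) \left(-8\right) \left(-9\right) = \left(6 - -30\right) \left(-8\right) \left(-9\right) = \left(6 + 30\right) \left(-8\right) \left(-9\right) = 36 \left(-8\right) \left(-9\right) = \left(-288\right) \left(-9\right) = 2592$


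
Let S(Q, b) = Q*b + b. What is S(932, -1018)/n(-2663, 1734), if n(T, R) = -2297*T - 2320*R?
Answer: -949794/2094031 ≈ -0.45357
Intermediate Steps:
n(T, R) = -2320*R - 2297*T
S(Q, b) = b + Q*b
S(932, -1018)/n(-2663, 1734) = (-1018*(1 + 932))/(-2320*1734 - 2297*(-2663)) = (-1018*933)/(-4022880 + 6116911) = -949794/2094031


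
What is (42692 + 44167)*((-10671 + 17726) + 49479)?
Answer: 4910486706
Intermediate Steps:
(42692 + 44167)*((-10671 + 17726) + 49479) = 86859*(7055 + 49479) = 86859*56534 = 4910486706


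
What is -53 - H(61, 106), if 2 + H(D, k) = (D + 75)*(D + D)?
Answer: -16643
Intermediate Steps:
H(D, k) = -2 + 2*D*(75 + D) (H(D, k) = -2 + (D + 75)*(D + D) = -2 + (75 + D)*(2*D) = -2 + 2*D*(75 + D))
-53 - H(61, 106) = -53 - (-2 + 2*61² + 150*61) = -53 - (-2 + 2*3721 + 9150) = -53 - (-2 + 7442 + 9150) = -53 - 1*16590 = -53 - 16590 = -16643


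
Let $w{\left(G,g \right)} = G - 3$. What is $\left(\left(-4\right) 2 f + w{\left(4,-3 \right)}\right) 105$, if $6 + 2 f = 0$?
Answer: $2625$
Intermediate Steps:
$f = -3$ ($f = -3 + \frac{1}{2} \cdot 0 = -3 + 0 = -3$)
$w{\left(G,g \right)} = -3 + G$ ($w{\left(G,g \right)} = G - 3 = -3 + G$)
$\left(\left(-4\right) 2 f + w{\left(4,-3 \right)}\right) 105 = \left(\left(-4\right) 2 \left(-3\right) + \left(-3 + 4\right)\right) 105 = \left(\left(-8\right) \left(-3\right) + 1\right) 105 = \left(24 + 1\right) 105 = 25 \cdot 105 = 2625$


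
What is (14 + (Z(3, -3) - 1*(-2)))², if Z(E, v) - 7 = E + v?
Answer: 529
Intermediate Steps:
Z(E, v) = 7 + E + v (Z(E, v) = 7 + (E + v) = 7 + E + v)
(14 + (Z(3, -3) - 1*(-2)))² = (14 + ((7 + 3 - 3) - 1*(-2)))² = (14 + (7 + 2))² = (14 + 9)² = 23² = 529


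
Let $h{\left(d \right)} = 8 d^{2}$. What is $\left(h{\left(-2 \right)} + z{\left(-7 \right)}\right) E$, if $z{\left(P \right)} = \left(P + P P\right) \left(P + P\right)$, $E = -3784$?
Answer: $2103904$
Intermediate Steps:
$z{\left(P \right)} = 2 P \left(P + P^{2}\right)$ ($z{\left(P \right)} = \left(P + P^{2}\right) 2 P = 2 P \left(P + P^{2}\right)$)
$\left(h{\left(-2 \right)} + z{\left(-7 \right)}\right) E = \left(8 \left(-2\right)^{2} + 2 \left(-7\right)^{2} \left(1 - 7\right)\right) \left(-3784\right) = \left(8 \cdot 4 + 2 \cdot 49 \left(-6\right)\right) \left(-3784\right) = \left(32 - 588\right) \left(-3784\right) = \left(-556\right) \left(-3784\right) = 2103904$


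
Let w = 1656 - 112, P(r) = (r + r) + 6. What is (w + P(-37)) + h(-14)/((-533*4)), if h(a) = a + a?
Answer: 786715/533 ≈ 1476.0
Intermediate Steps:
h(a) = 2*a
P(r) = 6 + 2*r (P(r) = 2*r + 6 = 6 + 2*r)
w = 1544
(w + P(-37)) + h(-14)/((-533*4)) = (1544 + (6 + 2*(-37))) + (2*(-14))/((-533*4)) = (1544 + (6 - 74)) - 28/(-2132) = (1544 - 68) - 28*(-1/2132) = 1476 + 7/533 = 786715/533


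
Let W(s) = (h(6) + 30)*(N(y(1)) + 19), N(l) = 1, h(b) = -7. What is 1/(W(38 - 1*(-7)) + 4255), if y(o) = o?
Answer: 1/4715 ≈ 0.00021209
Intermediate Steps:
W(s) = 460 (W(s) = (-7 + 30)*(1 + 19) = 23*20 = 460)
1/(W(38 - 1*(-7)) + 4255) = 1/(460 + 4255) = 1/4715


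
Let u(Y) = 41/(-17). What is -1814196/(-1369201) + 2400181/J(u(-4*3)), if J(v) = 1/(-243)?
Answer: -798578242953387/1369201 ≈ -5.8324e+8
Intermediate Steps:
u(Y) = -41/17 (u(Y) = 41*(-1/17) = -41/17)
J(v) = -1/243
-1814196/(-1369201) + 2400181/J(u(-4*3)) = -1814196/(-1369201) + 2400181/(-1/243) = -1814196*(-1/1369201) + 2400181*(-243) = 1814196/1369201 - 583243983 = -798578242953387/1369201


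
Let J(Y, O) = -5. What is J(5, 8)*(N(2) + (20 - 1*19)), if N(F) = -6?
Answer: 25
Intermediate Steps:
J(5, 8)*(N(2) + (20 - 1*19)) = -5*(-6 + (20 - 1*19)) = -5*(-6 + (20 - 19)) = -5*(-6 + 1) = -5*(-5) = 25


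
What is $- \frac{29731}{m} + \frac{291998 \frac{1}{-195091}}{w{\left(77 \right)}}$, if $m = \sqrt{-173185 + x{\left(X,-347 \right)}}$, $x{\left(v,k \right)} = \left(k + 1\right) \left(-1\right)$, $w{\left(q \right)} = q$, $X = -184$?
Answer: $- \frac{41714}{2146001} + \frac{29731 i \sqrt{172839}}{172839} \approx -0.019438 + 71.514 i$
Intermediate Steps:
$x{\left(v,k \right)} = -1 - k$ ($x{\left(v,k \right)} = \left(1 + k\right) \left(-1\right) = -1 - k$)
$m = i \sqrt{172839}$ ($m = \sqrt{-173185 - -346} = \sqrt{-173185 + \left(-1 + 347\right)} = \sqrt{-173185 + 346} = \sqrt{-172839} = i \sqrt{172839} \approx 415.74 i$)
$- \frac{29731}{m} + \frac{291998 \frac{1}{-195091}}{w{\left(77 \right)}} = - \frac{29731}{i \sqrt{172839}} + \frac{291998 \frac{1}{-195091}}{77} = - 29731 \left(- \frac{i \sqrt{172839}}{172839}\right) + 291998 \left(- \frac{1}{195091}\right) \frac{1}{77} = \frac{29731 i \sqrt{172839}}{172839} - \frac{41714}{2146001} = - \frac{41714}{2146001} + \frac{29731 i \sqrt{172839}}{172839}$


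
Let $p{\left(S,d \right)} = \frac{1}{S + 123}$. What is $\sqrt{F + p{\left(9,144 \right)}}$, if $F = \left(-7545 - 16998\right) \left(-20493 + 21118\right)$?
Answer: $\frac{i \sqrt{66818317467}}{66} \approx 3916.6 i$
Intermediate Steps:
$p{\left(S,d \right)} = \frac{1}{123 + S}$
$F = -15339375$ ($F = \left(-24543\right) 625 = -15339375$)
$\sqrt{F + p{\left(9,144 \right)}} = \sqrt{-15339375 + \frac{1}{123 + 9}} = \sqrt{-15339375 + \frac{1}{132}} = \sqrt{- \frac{2024797499}{132}} = \frac{i \sqrt{66818317467}}{66}$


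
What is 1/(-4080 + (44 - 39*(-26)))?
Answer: -1/3022 ≈ -0.00033091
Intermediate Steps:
1/(-4080 + (44 - 39*(-26))) = 1/(-4080 + (44 + 1014)) = 1/(-4080 + 1058) = 1/(-3022) = -1/3022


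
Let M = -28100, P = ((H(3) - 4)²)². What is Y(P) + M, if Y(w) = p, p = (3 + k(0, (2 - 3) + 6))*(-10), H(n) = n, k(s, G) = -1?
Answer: -28120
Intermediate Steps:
P = 1 (P = ((3 - 4)²)² = ((-1)²)² = 1² = 1)
p = -20 (p = (3 - 1)*(-10) = 2*(-10) = -20)
Y(w) = -20
Y(P) + M = -20 - 28100 = -28120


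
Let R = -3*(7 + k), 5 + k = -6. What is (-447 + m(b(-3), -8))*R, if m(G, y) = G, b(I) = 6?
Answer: -5292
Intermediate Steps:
k = -11 (k = -5 - 6 = -11)
R = 12 (R = -3*(7 - 11) = -3*(-4) = 12)
(-447 + m(b(-3), -8))*R = (-447 + 6)*12 = -441*12 = -5292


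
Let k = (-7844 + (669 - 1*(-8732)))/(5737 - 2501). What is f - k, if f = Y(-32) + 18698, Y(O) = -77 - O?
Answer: 60359551/3236 ≈ 18653.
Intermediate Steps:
k = 1557/3236 (k = (-7844 + (669 + 8732))/3236 = (-7844 + 9401)*(1/3236) = 1557*(1/3236) = 1557/3236 ≈ 0.48115)
f = 18653 (f = (-77 - 1*(-32)) + 18698 = (-77 + 32) + 18698 = -45 + 18698 = 18653)
f - k = 18653 - 1*1557/3236 = 18653 - 1557/3236 = 60359551/3236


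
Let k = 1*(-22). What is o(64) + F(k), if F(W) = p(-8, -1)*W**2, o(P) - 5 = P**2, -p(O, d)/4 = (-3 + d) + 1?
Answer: 9909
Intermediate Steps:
p(O, d) = 8 - 4*d (p(O, d) = -4*((-3 + d) + 1) = -4*(-2 + d) = 8 - 4*d)
k = -22
o(P) = 5 + P**2
F(W) = 12*W**2 (F(W) = (8 - 4*(-1))*W**2 = (8 + 4)*W**2 = 12*W**2)
o(64) + F(k) = (5 + 64**2) + 12*(-22)**2 = (5 + 4096) + 12*484 = 4101 + 5808 = 9909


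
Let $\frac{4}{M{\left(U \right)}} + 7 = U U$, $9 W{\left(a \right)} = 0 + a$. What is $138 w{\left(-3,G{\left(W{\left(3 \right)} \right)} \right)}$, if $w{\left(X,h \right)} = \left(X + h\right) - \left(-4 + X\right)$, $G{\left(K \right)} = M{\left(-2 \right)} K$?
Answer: $\frac{1472}{3} \approx 490.67$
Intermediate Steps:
$W{\left(a \right)} = \frac{a}{9}$ ($W{\left(a \right)} = \frac{0 + a}{9} = \frac{a}{9}$)
$M{\left(U \right)} = \frac{4}{-7 + U^{2}}$ ($M{\left(U \right)} = \frac{4}{-7 + U U} = \frac{4}{-7 + U^{2}}$)
$G{\left(K \right)} = - \frac{4 K}{3}$ ($G{\left(K \right)} = \frac{4}{-7 + \left(-2\right)^{2}} K = \frac{4}{-7 + 4} K = \frac{4}{-3} K = 4 \left(- \frac{1}{3}\right) K = - \frac{4 K}{3}$)
$w{\left(X,h \right)} = 4 + h$
$138 w{\left(-3,G{\left(W{\left(3 \right)} \right)} \right)} = 138 \left(4 - \frac{4 \cdot \frac{1}{9} \cdot 3}{3}\right) = 138 \left(4 - \frac{4}{9}\right) = 138 \cdot \frac{32}{9} = \frac{1472}{3}$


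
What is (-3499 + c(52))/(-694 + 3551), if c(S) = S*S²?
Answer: 137109/2857 ≈ 47.991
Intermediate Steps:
c(S) = S³
(-3499 + c(52))/(-694 + 3551) = (-3499 + 52³)/(-694 + 3551) = (-3499 + 140608)/2857 = 137109*(1/2857) = 137109/2857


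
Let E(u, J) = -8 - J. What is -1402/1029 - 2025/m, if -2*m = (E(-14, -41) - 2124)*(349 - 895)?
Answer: -12670447/9323769 ≈ -1.3589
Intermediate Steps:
m = -570843 (m = -((-8 - 1*(-41)) - 2124)*(349 - 895)/2 = -((-8 + 41) - 2124)*(-546)/2 = -(33 - 2124)*(-546)/2 = -(-2091)*(-546)/2 = -½*1141686 = -570843)
-1402/1029 - 2025/m = -1402/1029 - 2025/(-570843) = -1402*1/1029 - 2025*(-1/570843) = -1402/1029 + 225/63427 = -12670447/9323769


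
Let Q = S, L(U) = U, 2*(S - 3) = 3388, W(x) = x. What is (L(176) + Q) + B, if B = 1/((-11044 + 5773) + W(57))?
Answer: 9765821/5214 ≈ 1873.0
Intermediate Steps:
S = 1697 (S = 3 + (½)*3388 = 3 + 1694 = 1697)
B = -1/5214 (B = 1/((-11044 + 5773) + 57) = 1/(-5271 + 57) = 1/(-5214) = -1/5214 ≈ -0.00019179)
Q = 1697
(L(176) + Q) + B = (176 + 1697) - 1/5214 = 1873 - 1/5214 = 9765821/5214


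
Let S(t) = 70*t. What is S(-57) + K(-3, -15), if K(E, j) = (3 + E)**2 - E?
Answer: -3987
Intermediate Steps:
S(-57) + K(-3, -15) = 70*(-57) + ((3 - 3)**2 - 1*(-3)) = -3990 + (0**2 + 3) = -3990 + (0 + 3) = -3990 + 3 = -3987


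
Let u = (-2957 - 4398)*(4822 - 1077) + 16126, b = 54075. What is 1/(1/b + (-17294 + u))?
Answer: -54075/1489530645224 ≈ -3.6303e-8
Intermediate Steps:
u = -27528349 (u = -7355*3745 + 16126 = -27544475 + 16126 = -27528349)
1/(1/b + (-17294 + u)) = 1/(1/54075 + (-17294 - 27528349)) = 1/(1/54075 - 27545643) = 1/(-1489530645224/54075) = -54075/1489530645224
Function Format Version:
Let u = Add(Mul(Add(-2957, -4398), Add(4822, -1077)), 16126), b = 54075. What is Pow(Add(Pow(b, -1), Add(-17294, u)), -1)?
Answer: Rational(-54075, 1489530645224) ≈ -3.6303e-8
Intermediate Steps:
u = -27528349 (u = Add(Mul(-7355, 3745), 16126) = Add(-27544475, 16126) = -27528349)
Pow(Add(Pow(b, -1), Add(-17294, u)), -1) = Pow(Add(Pow(54075, -1), Add(-17294, -27528349)), -1) = Pow(Add(Rational(1, 54075), -27545643), -1) = Pow(Rational(-1489530645224, 54075), -1) = Rational(-54075, 1489530645224)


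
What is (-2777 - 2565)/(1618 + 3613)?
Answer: -5342/5231 ≈ -1.0212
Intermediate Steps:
(-2777 - 2565)/(1618 + 3613) = -5342/5231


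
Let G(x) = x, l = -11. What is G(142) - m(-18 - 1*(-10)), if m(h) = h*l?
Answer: 54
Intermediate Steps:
m(h) = -11*h (m(h) = h*(-11) = -11*h)
G(142) - m(-18 - 1*(-10)) = 142 - (-11)*(-18 - 1*(-10)) = 142 - (-11)*(-18 + 10) = 142 - (-11)*(-8) = 142 - 1*88 = 142 - 88 = 54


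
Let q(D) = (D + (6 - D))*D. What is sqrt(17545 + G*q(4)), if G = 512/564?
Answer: sqrt(38805033)/47 ≈ 132.54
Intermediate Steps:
q(D) = 6*D
G = 128/141 (G = 512*(1/564) = 128/141 ≈ 0.90780)
sqrt(17545 + G*q(4)) = sqrt(17545 + 128*(6*4)/141) = sqrt(17545 + (128/141)*24) = sqrt(17545 + 1024/47) = sqrt(825639/47) = sqrt(38805033)/47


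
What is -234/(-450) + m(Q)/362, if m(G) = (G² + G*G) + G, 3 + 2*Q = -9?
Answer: 3178/4525 ≈ 0.70232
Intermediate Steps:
Q = -6 (Q = -3/2 + (½)*(-9) = -3/2 - 9/2 = -6)
m(G) = G + 2*G² (m(G) = (G² + G²) + G = 2*G² + G = G + 2*G²)
-234/(-450) + m(Q)/362 = -234/(-450) - 6*(1 + 2*(-6))/362 = -234*(-1/450) - 6*(1 - 12)*(1/362) = 13/25 - 6*(-11)*(1/362) = 13/25 + 66*(1/362) = 13/25 + 33/181 = 3178/4525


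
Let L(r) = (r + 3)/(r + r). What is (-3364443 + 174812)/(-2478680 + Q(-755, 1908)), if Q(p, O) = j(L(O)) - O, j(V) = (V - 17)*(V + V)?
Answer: 2580385961952/2006789216015 ≈ 1.2858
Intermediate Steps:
L(r) = (3 + r)/(2*r) (L(r) = (3 + r)/((2*r)) = (3 + r)*(1/(2*r)) = (3 + r)/(2*r))
j(V) = 2*V*(-17 + V) (j(V) = (-17 + V)*(2*V) = 2*V*(-17 + V))
Q(p, O) = -O + (-17 + (3 + O)/(2*O))*(3 + O)/O (Q(p, O) = 2*((3 + O)/(2*O))*(-17 + (3 + O)/(2*O)) - O = (-17 + (3 + O)/(2*O))*(3 + O)/O - O = -O + (-17 + (3 + O)/(2*O))*(3 + O)/O)
(-3364443 + 174812)/(-2478680 + Q(-755, 1908)) = (-3364443 + 174812)/(-2478680 + (-33/2 - 1*1908 - 48/1908 + (9/2)/1908²)) = -3189631/(-2478680 + (-33/2 - 1908 - 48*1/1908 + (9/2)*(1/3640464))) = -3189631/(-2478680 + (-33/2 - 1908 - 4/159 + 1/808992)) = -3189631/(-2478680 - 1556925455/808992) = -3189631/(-2006789216015/808992) = -3189631*(-808992/2006789216015) = 2580385961952/2006789216015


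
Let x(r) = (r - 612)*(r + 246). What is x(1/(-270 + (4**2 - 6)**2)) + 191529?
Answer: 1184297521/28900 ≈ 40979.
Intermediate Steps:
x(r) = (-612 + r)*(246 + r)
x(1/(-270 + (4**2 - 6)**2)) + 191529 = (-150552 + (1/(-270 + (4**2 - 6)**2))**2 - 366/(-270 + (4**2 - 6)**2)) + 191529 = (-150552 + (1/(-270 + (16 - 6)**2))**2 - 366/(-270 + (16 - 6)**2)) + 191529 = (-150552 + (1/(-270 + 10**2))**2 - 366/(-270 + 10**2)) + 191529 = (-150552 + (1/(-270 + 100))**2 - 366/(-270 + 100)) + 191529 = (-150552 + (1/(-170))**2 - 366/(-170)) + 191529 = (-150552 + (-1/170)**2 - 366*(-1/170)) + 191529 = (-150552 + 1/28900 + 183/85) + 191529 = -4350890579/28900 + 191529 = 1184297521/28900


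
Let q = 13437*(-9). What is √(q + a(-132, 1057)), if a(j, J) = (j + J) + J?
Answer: I*√118951 ≈ 344.89*I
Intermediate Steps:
q = -120933
a(j, J) = j + 2*J (a(j, J) = (J + j) + J = j + 2*J)
√(q + a(-132, 1057)) = √(-120933 + (-132 + 2*1057)) = √(-120933 + (-132 + 2114)) = √(-120933 + 1982) = √(-118951) = I*√118951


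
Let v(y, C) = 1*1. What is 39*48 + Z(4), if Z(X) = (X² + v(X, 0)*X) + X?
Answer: 1896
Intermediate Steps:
v(y, C) = 1
Z(X) = X² + 2*X (Z(X) = (X² + 1*X) + X = (X² + X) + X = (X + X²) + X = X² + 2*X)
39*48 + Z(4) = 39*48 + 4*(2 + 4) = 1872 + 4*6 = 1872 + 24 = 1896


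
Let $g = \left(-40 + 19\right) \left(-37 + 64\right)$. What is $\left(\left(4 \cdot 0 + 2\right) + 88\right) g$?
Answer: $-51030$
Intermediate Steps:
$g = -567$ ($g = \left(-21\right) 27 = -567$)
$\left(\left(4 \cdot 0 + 2\right) + 88\right) g = \left(\left(4 \cdot 0 + 2\right) + 88\right) \left(-567\right) = \left(\left(0 + 2\right) + 88\right) \left(-567\right) = \left(2 + 88\right) \left(-567\right) = 90 \left(-567\right) = -51030$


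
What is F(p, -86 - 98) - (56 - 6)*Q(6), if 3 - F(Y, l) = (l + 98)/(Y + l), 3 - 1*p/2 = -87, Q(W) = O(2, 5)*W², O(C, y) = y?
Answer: -18037/2 ≈ -9018.5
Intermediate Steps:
Q(W) = 5*W²
p = 180 (p = 6 - 2*(-87) = 6 + 174 = 180)
F(Y, l) = 3 - (98 + l)/(Y + l) (F(Y, l) = 3 - (l + 98)/(Y + l) = 3 - (98 + l)/(Y + l))
F(p, -86 - 98) - (56 - 6)*Q(6) = (-98 + 2*(-86 - 98) + 3*180)/(180 + (-86 - 98)) - (56 - 6)*5*6² = (-98 + 2*(-184) + 540)/(180 - 184) - 50*5*36 = (-98 - 368 + 540)/(-4) - 50*180 = -¼*74 - 1*9000 = -37/2 - 9000 = -18037/2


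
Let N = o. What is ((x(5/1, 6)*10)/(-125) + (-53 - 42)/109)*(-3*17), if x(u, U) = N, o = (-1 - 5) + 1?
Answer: 13107/545 ≈ 24.050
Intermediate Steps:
o = -5 (o = -6 + 1 = -5)
N = -5
x(u, U) = -5
((x(5/1, 6)*10)/(-125) + (-53 - 42)/109)*(-3*17) = (-5*10/(-125) + (-53 - 42)/109)*(-3*17) = (-50*(-1/125) - 95*1/109)*(-51) = (⅖ - 95/109)*(-51) = -257/545*(-51) = 13107/545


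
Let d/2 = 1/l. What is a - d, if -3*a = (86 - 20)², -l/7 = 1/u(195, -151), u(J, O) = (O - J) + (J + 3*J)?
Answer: -1328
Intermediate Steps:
u(J, O) = O + 3*J (u(J, O) = (O - J) + 4*J = O + 3*J)
l = -1/62 (l = -7/(-151 + 3*195) = -7/(-151 + 585) = -7/434 = -7*1/434 = -1/62 ≈ -0.016129)
d = -124 (d = 2/(-1/62) = 2*(-62) = -124)
a = -1452 (a = -(86 - 20)²/3 = -⅓*66² = -⅓*4356 = -1452)
a - d = -1452 - 1*(-124) = -1452 + 124 = -1328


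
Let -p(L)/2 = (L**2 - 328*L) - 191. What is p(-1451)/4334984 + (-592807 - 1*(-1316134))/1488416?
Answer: -568500402881/806532443168 ≈ -0.70487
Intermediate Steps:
p(L) = 382 - 2*L**2 + 656*L (p(L) = -2*((L**2 - 328*L) - 191) = -2*(-191 + L**2 - 328*L) = 382 - 2*L**2 + 656*L)
p(-1451)/4334984 + (-592807 - 1*(-1316134))/1488416 = (382 - 2*(-1451)**2 + 656*(-1451))/4334984 + (-592807 - 1*(-1316134))/1488416 = (382 - 2*2105401 - 951856)*(1/4334984) + (-592807 + 1316134)*(1/1488416) = (382 - 4210802 - 951856)*(1/4334984) + 723327*(1/1488416) = -5162276*1/4334984 + 723327/1488416 = -1290569/1083746 + 723327/1488416 = -568500402881/806532443168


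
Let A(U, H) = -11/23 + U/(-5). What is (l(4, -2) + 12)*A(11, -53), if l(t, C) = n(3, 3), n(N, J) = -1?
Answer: -3388/115 ≈ -29.461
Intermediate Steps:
l(t, C) = -1
A(U, H) = -11/23 - U/5 (A(U, H) = -11*1/23 + U*(-⅕) = -11/23 - U/5)
(l(4, -2) + 12)*A(11, -53) = (-1 + 12)*(-11/23 - ⅕*11) = 11*(-11/23 - 11/5) = 11*(-308/115) = -3388/115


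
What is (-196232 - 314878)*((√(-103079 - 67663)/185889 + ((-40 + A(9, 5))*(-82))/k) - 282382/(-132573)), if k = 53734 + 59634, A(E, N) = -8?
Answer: -692871149118060/626230661 - 170370*I*√170742/61963 ≈ -1.1064e+6 - 1136.1*I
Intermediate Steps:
k = 113368
(-196232 - 314878)*((√(-103079 - 67663)/185889 + ((-40 + A(9, 5))*(-82))/k) - 282382/(-132573)) = (-196232 - 314878)*((√(-103079 - 67663)/185889 + ((-40 - 8)*(-82))/113368) - 282382/(-132573)) = -511110*((√(-170742)*(1/185889) - 48*(-82)*(1/113368)) - 282382*(-1/132573)) = -511110*(((I*√170742)*(1/185889) + 3936*(1/113368)) + 282382/132573) = -511110*((I*√170742/185889 + 492/14171) + 282382/132573) = -511110*((492/14171 + I*√170742/185889) + 282382/132573) = -511110*(4066861238/1878691983 + I*√170742/185889) = -692871149118060/626230661 - 170370*I*√170742/61963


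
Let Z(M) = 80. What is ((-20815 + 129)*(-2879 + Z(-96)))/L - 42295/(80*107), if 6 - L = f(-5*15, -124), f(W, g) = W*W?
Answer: -33057508763/3206576 ≈ -10309.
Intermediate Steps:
f(W, g) = W²
L = -5619 (L = 6 - (-5*15)² = 6 - 1*(-75)² = 6 - 1*5625 = 6 - 5625 = -5619)
((-20815 + 129)*(-2879 + Z(-96)))/L - 42295/(80*107) = ((-20815 + 129)*(-2879 + 80))/(-5619) - 42295/(80*107) = -20686*(-2799)*(-1/5619) - 42295/8560 = 57900114*(-1/5619) - 42295*1/8560 = -19300038/1873 - 8459/1712 = -33057508763/3206576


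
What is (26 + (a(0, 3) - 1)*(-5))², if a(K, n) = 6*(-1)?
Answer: 3721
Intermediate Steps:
a(K, n) = -6
(26 + (a(0, 3) - 1)*(-5))² = (26 + (-6 - 1)*(-5))² = (26 - 7*(-5))² = (26 + 35)² = 61² = 3721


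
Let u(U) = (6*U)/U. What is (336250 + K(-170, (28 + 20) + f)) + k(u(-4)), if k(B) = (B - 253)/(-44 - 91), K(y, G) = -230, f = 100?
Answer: 45362947/135 ≈ 3.3602e+5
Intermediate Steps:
u(U) = 6
k(B) = 253/135 - B/135 (k(B) = (-253 + B)/(-135) = (-253 + B)*(-1/135) = 253/135 - B/135)
(336250 + K(-170, (28 + 20) + f)) + k(u(-4)) = (336250 - 230) + (253/135 - 1/135*6) = 336020 + (253/135 - 2/45) = 336020 + 247/135 = 45362947/135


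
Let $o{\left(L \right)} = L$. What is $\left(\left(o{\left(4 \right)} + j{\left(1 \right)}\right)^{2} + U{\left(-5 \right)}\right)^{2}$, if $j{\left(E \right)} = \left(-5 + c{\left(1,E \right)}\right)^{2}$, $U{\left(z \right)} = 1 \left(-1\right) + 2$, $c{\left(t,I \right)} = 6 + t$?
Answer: $4225$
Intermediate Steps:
$U{\left(z \right)} = 1$ ($U{\left(z \right)} = -1 + 2 = 1$)
$j{\left(E \right)} = 4$ ($j{\left(E \right)} = \left(-5 + \left(6 + 1\right)\right)^{2} = \left(-5 + 7\right)^{2} = 2^{2} = 4$)
$\left(\left(o{\left(4 \right)} + j{\left(1 \right)}\right)^{2} + U{\left(-5 \right)}\right)^{2} = \left(\left(4 + 4\right)^{2} + 1\right)^{2} = \left(8^{2} + 1\right)^{2} = \left(64 + 1\right)^{2} = 65^{2} = 4225$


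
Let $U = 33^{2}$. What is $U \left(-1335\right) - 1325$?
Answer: $-1455140$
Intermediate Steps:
$U = 1089$
$U \left(-1335\right) - 1325 = 1089 \left(-1335\right) - 1325 = -1453815 - 1325 = -1455140$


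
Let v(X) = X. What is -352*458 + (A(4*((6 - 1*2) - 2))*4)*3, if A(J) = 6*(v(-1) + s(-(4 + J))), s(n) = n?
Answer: -162152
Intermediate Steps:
A(J) = -30 - 6*J (A(J) = 6*(-1 - (4 + J)) = 6*(-1 + (-4 - J)) = 6*(-5 - J) = -30 - 6*J)
-352*458 + (A(4*((6 - 1*2) - 2))*4)*3 = -352*458 + ((-30 - 24*((6 - 1*2) - 2))*4)*3 = -161216 + ((-30 - 24*((6 - 2) - 2))*4)*3 = -161216 + ((-30 - 24*(4 - 2))*4)*3 = -161216 + ((-30 - 24*2)*4)*3 = -161216 + ((-30 - 6*8)*4)*3 = -161216 + ((-30 - 48)*4)*3 = -161216 - 78*4*3 = -161216 - 312*3 = -161216 - 936 = -162152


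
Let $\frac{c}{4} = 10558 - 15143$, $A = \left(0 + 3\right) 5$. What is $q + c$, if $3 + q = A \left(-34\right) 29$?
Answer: $-33133$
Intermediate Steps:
$A = 15$ ($A = 3 \cdot 5 = 15$)
$q = -14793$ ($q = -3 + 15 \left(-34\right) 29 = -3 - 14790 = -14793$)
$c = -18340$ ($c = 4 \left(10558 - 15143\right) = 4 \left(-4585\right) = -18340$)
$q + c = -14793 - 18340 = -33133$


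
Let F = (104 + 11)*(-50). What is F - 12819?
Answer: -18569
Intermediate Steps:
F = -5750 (F = 115*(-50) = -5750)
F - 12819 = -5750 - 12819 = -18569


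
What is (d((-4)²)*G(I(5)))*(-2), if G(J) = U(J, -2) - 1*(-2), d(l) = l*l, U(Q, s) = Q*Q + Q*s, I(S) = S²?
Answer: -295424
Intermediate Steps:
U(Q, s) = Q² + Q*s
d(l) = l²
G(J) = 2 + J*(-2 + J) (G(J) = J*(J - 2) - 1*(-2) = J*(-2 + J) + 2 = 2 + J*(-2 + J))
(d((-4)²)*G(I(5)))*(-2) = (((-4)²)²*(2 + 5²*(-2 + 5²)))*(-2) = (16²*(2 + 25*(-2 + 25)))*(-2) = (256*(2 + 25*23))*(-2) = (256*(2 + 575))*(-2) = (256*577)*(-2) = 147712*(-2) = -295424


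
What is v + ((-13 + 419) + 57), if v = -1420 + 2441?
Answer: 1484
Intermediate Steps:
v = 1021
v + ((-13 + 419) + 57) = 1021 + ((-13 + 419) + 57) = 1021 + (406 + 57) = 1021 + 463 = 1484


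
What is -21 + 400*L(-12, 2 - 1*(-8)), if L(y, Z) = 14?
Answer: 5579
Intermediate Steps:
-21 + 400*L(-12, 2 - 1*(-8)) = -21 + 400*14 = -21 + 5600 = 5579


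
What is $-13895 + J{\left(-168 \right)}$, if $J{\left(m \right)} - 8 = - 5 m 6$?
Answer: $-8847$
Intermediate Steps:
$J{\left(m \right)} = 8 - 30 m$ ($J{\left(m \right)} = 8 + - 5 m 6 = 8 - 30 m$)
$-13895 + J{\left(-168 \right)} = -13895 + \left(8 - -5040\right) = -13895 + \left(8 + 5040\right) = -13895 + 5048 = -8847$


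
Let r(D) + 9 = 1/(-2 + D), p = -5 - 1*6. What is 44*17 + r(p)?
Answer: 9606/13 ≈ 738.92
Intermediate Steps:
p = -11 (p = -5 - 6 = -11)
r(D) = -9 + 1/(-2 + D)
44*17 + r(p) = 44*17 + (19 - 9*(-11))/(-2 - 11) = 748 + (19 + 99)/(-13) = 748 - 1/13*118 = 748 - 118/13 = 9606/13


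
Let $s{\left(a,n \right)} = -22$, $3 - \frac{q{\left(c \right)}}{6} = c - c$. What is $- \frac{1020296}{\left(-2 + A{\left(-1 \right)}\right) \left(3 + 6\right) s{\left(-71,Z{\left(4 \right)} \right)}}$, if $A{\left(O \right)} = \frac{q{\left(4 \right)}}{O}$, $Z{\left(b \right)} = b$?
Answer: $- \frac{127537}{495} \approx -257.65$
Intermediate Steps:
$q{\left(c \right)} = 18$ ($q{\left(c \right)} = 18 - 6 \left(c - c\right) = 18 - 0 = 18 + 0 = 18$)
$A{\left(O \right)} = \frac{18}{O}$
$- \frac{1020296}{\left(-2 + A{\left(-1 \right)}\right) \left(3 + 6\right) s{\left(-71,Z{\left(4 \right)} \right)}} = - \frac{1020296}{\left(-2 + \frac{18}{-1}\right) \left(3 + 6\right) \left(-22\right)} = - \frac{1020296}{\left(-2 + 18 \left(-1\right)\right) 9 \left(-22\right)} = - \frac{1020296}{\left(-2 - 18\right) 9 \left(-22\right)} = - \frac{1020296}{\left(-20\right) 9 \left(-22\right)} = - \frac{1020296}{\left(-180\right) \left(-22\right)} = - \frac{1020296}{3960} = \left(-1020296\right) \frac{1}{3960} = - \frac{127537}{495}$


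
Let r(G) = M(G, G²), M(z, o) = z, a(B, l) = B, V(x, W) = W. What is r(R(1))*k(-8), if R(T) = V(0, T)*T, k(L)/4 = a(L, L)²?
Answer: 256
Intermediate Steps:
k(L) = 4*L²
R(T) = T² (R(T) = T*T = T²)
r(G) = G
r(R(1))*k(-8) = 1²*(4*(-8)²) = 1*(4*64) = 1*256 = 256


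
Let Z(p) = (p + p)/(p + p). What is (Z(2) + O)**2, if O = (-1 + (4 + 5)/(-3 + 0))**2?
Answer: 289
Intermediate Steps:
Z(p) = 1 (Z(p) = (2*p)/((2*p)) = (2*p)*(1/(2*p)) = 1)
O = 16 (O = (-1 + 9/(-3))**2 = (-1 + 9*(-1/3))**2 = (-1 - 3)**2 = (-4)**2 = 16)
(Z(2) + O)**2 = (1 + 16)**2 = 17**2 = 289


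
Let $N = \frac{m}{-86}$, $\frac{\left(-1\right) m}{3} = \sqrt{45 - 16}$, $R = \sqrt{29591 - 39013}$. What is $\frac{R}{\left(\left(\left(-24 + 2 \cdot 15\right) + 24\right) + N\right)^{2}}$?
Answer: $- \frac{12721120 i \sqrt{273238}}{4922687376369} + \frac{607810676 i \sqrt{9422}}{546965264041} \approx 0.10651 i$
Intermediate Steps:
$R = i \sqrt{9422}$ ($R = \sqrt{-9422} = i \sqrt{9422} \approx 97.067 i$)
$m = - 3 \sqrt{29}$ ($m = - 3 \sqrt{45 - 16} = - 3 \sqrt{29} \approx -16.155$)
$N = \frac{3 \sqrt{29}}{86}$ ($N = \frac{\left(-3\right) \sqrt{29}}{-86} = - 3 \sqrt{29} \left(- \frac{1}{86}\right) = \frac{3 \sqrt{29}}{86} \approx 0.18785$)
$\frac{R}{\left(\left(\left(-24 + 2 \cdot 15\right) + 24\right) + N\right)^{2}} = \frac{i \sqrt{9422}}{\left(\left(\left(-24 + 2 \cdot 15\right) + 24\right) + \frac{3 \sqrt{29}}{86}\right)^{2}} = \frac{i \sqrt{9422}}{\left(\left(\left(-24 + 30\right) + 24\right) + \frac{3 \sqrt{29}}{86}\right)^{2}} = \frac{i \sqrt{9422}}{\left(\left(6 + 24\right) + \frac{3 \sqrt{29}}{86}\right)^{2}} = \frac{i \sqrt{9422}}{\left(30 + \frac{3 \sqrt{29}}{86}\right)^{2}}$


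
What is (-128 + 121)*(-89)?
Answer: 623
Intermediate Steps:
(-128 + 121)*(-89) = -7*(-89) = 623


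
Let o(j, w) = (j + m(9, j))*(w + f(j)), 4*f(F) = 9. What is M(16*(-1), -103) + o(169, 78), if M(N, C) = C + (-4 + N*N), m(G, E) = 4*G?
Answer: 66401/4 ≈ 16600.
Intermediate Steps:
f(F) = 9/4 (f(F) = (1/4)*9 = 9/4)
o(j, w) = (36 + j)*(9/4 + w) (o(j, w) = (j + 4*9)*(w + 9/4) = (j + 36)*(9/4 + w) = (36 + j)*(9/4 + w))
M(N, C) = -4 + C + N**2 (M(N, C) = C + (-4 + N**2) = -4 + C + N**2)
M(16*(-1), -103) + o(169, 78) = (-4 - 103 + (16*(-1))**2) + (81 + 36*78 + (9/4)*169 + 169*78) = (-4 - 103 + (-16)**2) + (81 + 2808 + 1521/4 + 13182) = (-4 - 103 + 256) + 65805/4 = 149 + 65805/4 = 66401/4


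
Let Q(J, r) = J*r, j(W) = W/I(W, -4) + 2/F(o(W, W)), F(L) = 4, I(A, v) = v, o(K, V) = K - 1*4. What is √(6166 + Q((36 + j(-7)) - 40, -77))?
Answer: √25203/2 ≈ 79.377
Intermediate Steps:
o(K, V) = -4 + K (o(K, V) = K - 4 = -4 + K)
j(W) = ½ - W/4 (j(W) = W/(-4) + 2/4 = W*(-¼) + 2*(¼) = -W/4 + ½ = ½ - W/4)
√(6166 + Q((36 + j(-7)) - 40, -77)) = √(6166 + ((36 + (½ - ¼*(-7))) - 40)*(-77)) = √(6166 + ((36 + (½ + 7/4)) - 40)*(-77)) = √(6166 + ((36 + 9/4) - 40)*(-77)) = √(6166 + (153/4 - 40)*(-77)) = √(6166 - 7/4*(-77)) = √(6166 + 539/4) = √(25203/4) = √25203/2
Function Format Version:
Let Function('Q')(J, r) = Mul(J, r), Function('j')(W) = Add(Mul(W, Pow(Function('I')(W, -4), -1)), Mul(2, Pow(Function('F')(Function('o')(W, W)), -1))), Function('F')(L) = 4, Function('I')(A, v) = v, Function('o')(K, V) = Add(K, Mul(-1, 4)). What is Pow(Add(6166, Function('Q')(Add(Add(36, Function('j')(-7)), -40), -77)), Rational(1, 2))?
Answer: Mul(Rational(1, 2), Pow(25203, Rational(1, 2))) ≈ 79.377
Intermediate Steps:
Function('o')(K, V) = Add(-4, K) (Function('o')(K, V) = Add(K, -4) = Add(-4, K))
Function('j')(W) = Add(Rational(1, 2), Mul(Rational(-1, 4), W)) (Function('j')(W) = Add(Mul(W, Pow(-4, -1)), Mul(2, Pow(4, -1))) = Add(Mul(W, Rational(-1, 4)), Mul(2, Rational(1, 4))) = Add(Mul(Rational(-1, 4), W), Rational(1, 2)) = Add(Rational(1, 2), Mul(Rational(-1, 4), W)))
Pow(Add(6166, Function('Q')(Add(Add(36, Function('j')(-7)), -40), -77)), Rational(1, 2)) = Pow(Add(6166, Mul(Add(Add(36, Add(Rational(1, 2), Mul(Rational(-1, 4), -7))), -40), -77)), Rational(1, 2)) = Pow(Add(6166, Mul(Add(Add(36, Add(Rational(1, 2), Rational(7, 4))), -40), -77)), Rational(1, 2)) = Pow(Add(6166, Mul(Add(Add(36, Rational(9, 4)), -40), -77)), Rational(1, 2)) = Pow(Add(6166, Mul(Add(Rational(153, 4), -40), -77)), Rational(1, 2)) = Pow(Add(6166, Mul(Rational(-7, 4), -77)), Rational(1, 2)) = Pow(Add(6166, Rational(539, 4)), Rational(1, 2)) = Pow(Rational(25203, 4), Rational(1, 2)) = Mul(Rational(1, 2), Pow(25203, Rational(1, 2)))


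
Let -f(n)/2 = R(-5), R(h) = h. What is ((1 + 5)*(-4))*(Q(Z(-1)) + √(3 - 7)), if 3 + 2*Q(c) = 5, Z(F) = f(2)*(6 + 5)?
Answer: -24 - 48*I ≈ -24.0 - 48.0*I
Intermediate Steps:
f(n) = 10 (f(n) = -2*(-5) = 10)
Z(F) = 110 (Z(F) = 10*(6 + 5) = 10*11 = 110)
Q(c) = 1 (Q(c) = -3/2 + (½)*5 = -3/2 + 5/2 = 1)
((1 + 5)*(-4))*(Q(Z(-1)) + √(3 - 7)) = ((1 + 5)*(-4))*(1 + √(3 - 7)) = (6*(-4))*(1 + √(-4)) = -24*(1 + 2*I) = -24 - 48*I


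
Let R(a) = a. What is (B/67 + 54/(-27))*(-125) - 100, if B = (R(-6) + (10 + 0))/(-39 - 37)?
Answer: 191075/1273 ≈ 150.10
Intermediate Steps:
B = -1/19 (B = (-6 + (10 + 0))/(-39 - 37) = (-6 + 10)/(-76) = 4*(-1/76) = -1/19 ≈ -0.052632)
(B/67 + 54/(-27))*(-125) - 100 = (-1/19/67 + 54/(-27))*(-125) - 100 = (-1/19*1/67 + 54*(-1/27))*(-125) - 100 = (-1/1273 - 2)*(-125) - 100 = -2547/1273*(-125) - 100 = 318375/1273 - 100 = 191075/1273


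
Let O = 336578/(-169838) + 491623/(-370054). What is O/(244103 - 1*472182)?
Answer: 104024151143/7167294907362454 ≈ 1.4514e-5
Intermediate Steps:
O = -104024151143/31424615626 (O = 336578*(-1/169838) + 491623*(-1/370054) = -168289/84919 - 491623/370054 = -104024151143/31424615626 ≈ -3.3103)
O/(244103 - 1*472182) = -104024151143/(31424615626*(244103 - 1*472182)) = -104024151143/(31424615626*(244103 - 472182)) = -104024151143/31424615626/(-228079) = -104024151143/31424615626*(-1/228079) = 104024151143/7167294907362454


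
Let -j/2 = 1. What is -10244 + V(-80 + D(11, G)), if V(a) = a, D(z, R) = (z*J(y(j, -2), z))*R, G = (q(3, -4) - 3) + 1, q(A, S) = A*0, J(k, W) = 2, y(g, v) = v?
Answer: -10368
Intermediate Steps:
j = -2 (j = -2*1 = -2)
q(A, S) = 0
G = -2 (G = (0 - 3) + 1 = -3 + 1 = -2)
D(z, R) = 2*R*z (D(z, R) = (z*2)*R = (2*z)*R = 2*R*z)
-10244 + V(-80 + D(11, G)) = -10244 + (-80 + 2*(-2)*11) = -10244 + (-80 - 44) = -10244 - 124 = -10368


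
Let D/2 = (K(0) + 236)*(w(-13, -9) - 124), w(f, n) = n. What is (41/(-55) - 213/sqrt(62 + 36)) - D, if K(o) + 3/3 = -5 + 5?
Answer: 3438009/55 - 213*sqrt(2)/14 ≈ 62488.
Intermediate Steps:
K(o) = -1 (K(o) = -1 + (-5 + 5) = -1 + 0 = -1)
D = -62510 (D = 2*((-1 + 236)*(-9 - 124)) = 2*(235*(-133)) = 2*(-31255) = -62510)
(41/(-55) - 213/sqrt(62 + 36)) - D = (41/(-55) - 213/sqrt(62 + 36)) - 1*(-62510) = (41*(-1/55) - 213*sqrt(2)/14) + 62510 = (-41/55 - 213*sqrt(2)/14) + 62510 = 3438009/55 - 213*sqrt(2)/14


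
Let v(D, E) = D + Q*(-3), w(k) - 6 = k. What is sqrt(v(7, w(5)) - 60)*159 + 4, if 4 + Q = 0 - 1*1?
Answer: 4 + 159*I*sqrt(38) ≈ 4.0 + 980.14*I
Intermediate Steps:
w(k) = 6 + k
Q = -5 (Q = -4 + (0 - 1*1) = -4 + (0 - 1) = -4 - 1 = -5)
v(D, E) = 15 + D (v(D, E) = D - 5*(-3) = D + 15 = 15 + D)
sqrt(v(7, w(5)) - 60)*159 + 4 = sqrt((15 + 7) - 60)*159 + 4 = sqrt(22 - 60)*159 + 4 = sqrt(-38)*159 + 4 = (I*sqrt(38))*159 + 4 = 159*I*sqrt(38) + 4 = 4 + 159*I*sqrt(38)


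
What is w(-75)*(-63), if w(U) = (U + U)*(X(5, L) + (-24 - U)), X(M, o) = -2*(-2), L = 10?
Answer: 519750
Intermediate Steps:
X(M, o) = 4
w(U) = 2*U*(-20 - U) (w(U) = (U + U)*(4 + (-24 - U)) = (2*U)*(-20 - U) = 2*U*(-20 - U))
w(-75)*(-63) = -2*(-75)*(20 - 75)*(-63) = -2*(-75)*(-55)*(-63) = -8250*(-63) = 519750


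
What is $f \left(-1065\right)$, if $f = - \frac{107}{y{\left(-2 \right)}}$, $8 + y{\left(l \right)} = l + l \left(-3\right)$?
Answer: $- \frac{113955}{4} \approx -28489.0$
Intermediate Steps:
$y{\left(l \right)} = -8 - 2 l$ ($y{\left(l \right)} = -8 + \left(l + l \left(-3\right)\right) = -8 + \left(l - 3 l\right) = -8 - 2 l$)
$f = \frac{107}{4}$ ($f = - \frac{107}{-8 - -4} = - \frac{107}{-8 + 4} = - \frac{107}{-4} = \left(-107\right) \left(- \frac{1}{4}\right) = \frac{107}{4} \approx 26.75$)
$f \left(-1065\right) = \frac{107}{4} \left(-1065\right) = - \frac{113955}{4}$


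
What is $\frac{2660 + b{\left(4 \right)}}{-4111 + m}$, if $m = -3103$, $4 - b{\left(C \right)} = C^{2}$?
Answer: $- \frac{1324}{3607} \approx -0.36706$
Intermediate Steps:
$b{\left(C \right)} = 4 - C^{2}$
$\frac{2660 + b{\left(4 \right)}}{-4111 + m} = \frac{2660 + \left(4 - 4^{2}\right)}{-4111 - 3103} = \frac{2660 + \left(4 - 16\right)}{-7214} = \left(2660 + \left(4 - 16\right)\right) \left(- \frac{1}{7214}\right) = \left(2660 - 12\right) \left(- \frac{1}{7214}\right) = 2648 \left(- \frac{1}{7214}\right) = - \frac{1324}{3607}$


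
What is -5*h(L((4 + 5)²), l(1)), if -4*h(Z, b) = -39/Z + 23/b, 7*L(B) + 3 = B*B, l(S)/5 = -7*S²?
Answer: -53463/61208 ≈ -0.87346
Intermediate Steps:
l(S) = -35*S² (l(S) = 5*(-7*S²) = -35*S²)
L(B) = -3/7 + B²/7 (L(B) = -3/7 + (B*B)/7 = -3/7 + B²/7)
h(Z, b) = -23/(4*b) + 39/(4*Z) (h(Z, b) = -(-39/Z + 23/b)/4 = -23/(4*b) + 39/(4*Z))
-5*h(L((4 + 5)²), l(1)) = -5*(-23/(4*((-35*1²))) + 39/(4*(-3/7 + ((4 + 5)²)²/7))) = -5*(-23/(4*((-35*1))) + 39/(4*(-3/7 + (9²)²/7))) = -5*(-23/4/(-35) + 39/(4*(-3/7 + (⅐)*81²))) = -5*(-23/4*(-1/35) + 39/(4*(-3/7 + (⅐)*6561))) = -5*(23/140 + 39/(4*(-3/7 + 6561/7))) = -5*(23/140 + 39/(4*(6558/7))) = -5*(23/140 + (39/4)*(7/6558)) = -5*(23/140 + 91/8744) = -5*53463/306040 = -53463/61208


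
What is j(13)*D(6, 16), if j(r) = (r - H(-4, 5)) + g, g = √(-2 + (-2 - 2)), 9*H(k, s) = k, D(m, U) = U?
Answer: 1936/9 + 16*I*√6 ≈ 215.11 + 39.192*I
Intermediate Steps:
H(k, s) = k/9
g = I*√6 (g = √(-2 - 4) = √(-6) = I*√6 ≈ 2.4495*I)
j(r) = 4/9 + r + I*√6 (j(r) = (r - (-4)/9) + I*√6 = (r - 1*(-4/9)) + I*√6 = (r + 4/9) + I*√6 = (4/9 + r) + I*√6 = 4/9 + r + I*√6)
j(13)*D(6, 16) = (4/9 + 13 + I*√6)*16 = (121/9 + I*√6)*16 = 1936/9 + 16*I*√6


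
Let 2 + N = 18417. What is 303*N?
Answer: 5579745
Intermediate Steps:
N = 18415 (N = -2 + 18417 = 18415)
303*N = 303*18415 = 5579745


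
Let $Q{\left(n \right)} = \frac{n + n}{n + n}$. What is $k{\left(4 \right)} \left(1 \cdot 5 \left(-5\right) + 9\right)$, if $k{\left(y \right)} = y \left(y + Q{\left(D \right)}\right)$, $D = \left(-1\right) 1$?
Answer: $-320$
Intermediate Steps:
$D = -1$
$Q{\left(n \right)} = 1$ ($Q{\left(n \right)} = \frac{2 n}{2 n} = 2 n \frac{1}{2 n} = 1$)
$k{\left(y \right)} = y \left(1 + y\right)$ ($k{\left(y \right)} = y \left(y + 1\right) = y \left(1 + y\right)$)
$k{\left(4 \right)} \left(1 \cdot 5 \left(-5\right) + 9\right) = 4 \left(1 + 4\right) \left(1 \cdot 5 \left(-5\right) + 9\right) = 4 \cdot 5 \left(5 \left(-5\right) + 9\right) = 20 \left(-25 + 9\right) = 20 \left(-16\right) = -320$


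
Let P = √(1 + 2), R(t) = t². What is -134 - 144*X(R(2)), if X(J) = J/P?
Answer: -134 - 192*√3 ≈ -466.55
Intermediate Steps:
P = √3 ≈ 1.7320
X(J) = J*√3/3 (X(J) = J/(√3) = J*(√3/3) = J*√3/3)
-134 - 144*X(R(2)) = -134 - 48*2²*√3 = -134 - 48*4*√3 = -134 - 192*√3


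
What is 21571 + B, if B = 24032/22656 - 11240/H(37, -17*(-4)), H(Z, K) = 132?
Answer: 167340049/7788 ≈ 21487.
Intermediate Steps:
B = -654899/7788 (B = 24032/22656 - 11240/132 = 24032*(1/22656) - 11240*1/132 = 751/708 - 2810/33 = -654899/7788 ≈ -84.091)
21571 + B = 21571 - 654899/7788 = 167340049/7788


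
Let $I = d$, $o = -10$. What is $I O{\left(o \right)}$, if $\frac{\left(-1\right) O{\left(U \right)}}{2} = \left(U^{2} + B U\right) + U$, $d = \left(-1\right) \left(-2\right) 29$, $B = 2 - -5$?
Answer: $-2320$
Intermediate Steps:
$B = 7$ ($B = 2 + 5 = 7$)
$d = 58$ ($d = 2 \cdot 29 = 58$)
$I = 58$
$O{\left(U \right)} = - 16 U - 2 U^{2}$ ($O{\left(U \right)} = - 2 \left(\left(U^{2} + 7 U\right) + U\right) = - 2 \left(U^{2} + 8 U\right) = - 16 U - 2 U^{2}$)
$I O{\left(o \right)} = 58 \left(\left(-2\right) \left(-10\right) \left(8 - 10\right)\right) = 58 \left(\left(-2\right) \left(-10\right) \left(-2\right)\right) = 58 \left(-40\right) = -2320$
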